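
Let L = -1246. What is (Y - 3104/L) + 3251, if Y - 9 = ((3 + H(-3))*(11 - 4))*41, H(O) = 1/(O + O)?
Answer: 15234809/3738 ≈ 4075.7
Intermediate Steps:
H(O) = 1/(2*O)
Y = 4933/6 (Y = 9 + ((3 + (½)/(-3))*(11 - 4))*41 = 9 + ((3 + (½)*(-⅓))*7)*41 = 9 + ((3 - ⅙)*7)*41 = 9 + ((17/6)*7)*41 = 9 + (119/6)*41 = 9 + 4879/6 = 4933/6 ≈ 822.17)
(Y - 3104/L) + 3251 = (4933/6 - 3104/(-1246)) + 3251 = (4933/6 - 3104*(-1/1246)) + 3251 = (4933/6 + 1552/623) + 3251 = 3082571/3738 + 3251 = 15234809/3738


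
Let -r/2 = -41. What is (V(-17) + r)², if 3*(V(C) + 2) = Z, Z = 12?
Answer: 7056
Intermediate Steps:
r = 82 (r = -2*(-41) = 82)
V(C) = 2 (V(C) = -2 + (⅓)*12 = -2 + 4 = 2)
(V(-17) + r)² = (2 + 82)² = 84² = 7056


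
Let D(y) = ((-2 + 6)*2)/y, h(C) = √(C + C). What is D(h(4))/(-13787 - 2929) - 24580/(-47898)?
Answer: 12290/23949 - √2/8358 ≈ 0.51300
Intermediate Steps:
h(C) = √2*√C (h(C) = √(2*C) = √2*√C)
D(y) = 8/y (D(y) = (4*2)/y = 8/y)
D(h(4))/(-13787 - 2929) - 24580/(-47898) = (8/((√2*√4)))/(-13787 - 2929) - 24580/(-47898) = (8/((√2*2)))/(-16716) - 24580*(-1/47898) = (8/((2*√2)))*(-1/16716) + 12290/23949 = (8*(√2/4))*(-1/16716) + 12290/23949 = (2*√2)*(-1/16716) + 12290/23949 = -√2/8358 + 12290/23949 = 12290/23949 - √2/8358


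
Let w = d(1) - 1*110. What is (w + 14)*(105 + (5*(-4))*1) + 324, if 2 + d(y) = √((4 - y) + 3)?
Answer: -8006 + 85*√6 ≈ -7797.8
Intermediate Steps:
d(y) = -2 + √(7 - y) (d(y) = -2 + √((4 - y) + 3) = -2 + √(7 - y))
w = -112 + √6 (w = (-2 + √(7 - 1*1)) - 1*110 = (-2 + √(7 - 1)) - 110 = (-2 + √6) - 110 = -112 + √6 ≈ -109.55)
(w + 14)*(105 + (5*(-4))*1) + 324 = ((-112 + √6) + 14)*(105 + (5*(-4))*1) + 324 = (-98 + √6)*(105 - 20*1) + 324 = (-98 + √6)*(105 - 20) + 324 = (-98 + √6)*85 + 324 = (-8330 + 85*√6) + 324 = -8006 + 85*√6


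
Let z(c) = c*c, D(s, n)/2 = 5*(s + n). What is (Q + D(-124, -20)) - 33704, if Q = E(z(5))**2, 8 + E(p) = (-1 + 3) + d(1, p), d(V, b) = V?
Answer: -35119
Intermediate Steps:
D(s, n) = 10*n + 10*s (D(s, n) = 2*(5*(s + n)) = 2*(5*(n + s)) = 2*(5*n + 5*s) = 10*n + 10*s)
z(c) = c**2
E(p) = -5 (E(p) = -8 + ((-1 + 3) + 1) = -8 + (2 + 1) = -8 + 3 = -5)
Q = 25 (Q = (-5)**2 = 25)
(Q + D(-124, -20)) - 33704 = (25 + (10*(-20) + 10*(-124))) - 33704 = (25 + (-200 - 1240)) - 33704 = (25 - 1440) - 33704 = -1415 - 33704 = -35119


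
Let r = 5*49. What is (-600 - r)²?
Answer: 714025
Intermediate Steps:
r = 245
(-600 - r)² = (-600 - 1*245)² = (-600 - 245)² = (-845)² = 714025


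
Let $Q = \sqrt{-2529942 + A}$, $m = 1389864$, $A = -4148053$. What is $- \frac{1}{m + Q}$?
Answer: $\frac{i}{\sqrt{6677995} - 1389864 i} \approx -7.1949 \cdot 10^{-7} + 1.3378 \cdot 10^{-9} i$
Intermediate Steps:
$Q = i \sqrt{6677995}$ ($Q = \sqrt{-2529942 - 4148053} = \sqrt{-6677995} = i \sqrt{6677995} \approx 2584.2 i$)
$- \frac{1}{m + Q} = - \frac{1}{1389864 + i \sqrt{6677995}}$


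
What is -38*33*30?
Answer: -37620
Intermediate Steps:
-38*33*30 = -1254*30 = -37620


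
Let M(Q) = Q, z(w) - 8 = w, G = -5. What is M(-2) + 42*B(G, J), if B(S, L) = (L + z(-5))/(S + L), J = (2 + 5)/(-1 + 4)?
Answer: -86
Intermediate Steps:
z(w) = 8 + w
J = 7/3 ≈ 2.3333
B(S, L) = (3 + L)/(L + S) (B(S, L) = (L + (8 - 5))/(S + L) = (L + 3)/(L + S) = (3 + L)/(L + S))
M(-2) + 42*B(G, J) = -2 + 42*((3 + 7/3)/(7/3 - 5)) = -2 + 42*((16/3)/(-8/3)) = -2 + 42*(-3/8*16/3) = -2 + 42*(-2) = -2 - 84 = -86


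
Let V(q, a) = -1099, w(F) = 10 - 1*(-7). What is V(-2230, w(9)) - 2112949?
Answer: -2114048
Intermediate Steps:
w(F) = 17 (w(F) = 10 + 7 = 17)
V(-2230, w(9)) - 2112949 = -1099 - 2112949 = -2114048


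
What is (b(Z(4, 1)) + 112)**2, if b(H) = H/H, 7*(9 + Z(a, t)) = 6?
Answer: 12769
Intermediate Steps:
Z(a, t) = -57/7 (Z(a, t) = -9 + (1/7)*6 = -9 + 6/7 = -57/7)
b(H) = 1
(b(Z(4, 1)) + 112)**2 = (1 + 112)**2 = 113**2 = 12769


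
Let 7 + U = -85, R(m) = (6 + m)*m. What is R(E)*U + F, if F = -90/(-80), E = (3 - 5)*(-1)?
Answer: -11767/8 ≈ -1470.9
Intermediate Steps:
E = 2 (E = -2*(-1) = 2)
R(m) = m*(6 + m)
F = 9/8 (F = -90*(-1/80) = 9/8 ≈ 1.1250)
U = -92 (U = -7 - 85 = -92)
R(E)*U + F = (2*(6 + 2))*(-92) + 9/8 = (2*8)*(-92) + 9/8 = 16*(-92) + 9/8 = -1472 + 9/8 = -11767/8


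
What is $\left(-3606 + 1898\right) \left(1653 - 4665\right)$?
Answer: $5144496$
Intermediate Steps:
$\left(-3606 + 1898\right) \left(1653 - 4665\right) = \left(-1708\right) \left(-3012\right) = 5144496$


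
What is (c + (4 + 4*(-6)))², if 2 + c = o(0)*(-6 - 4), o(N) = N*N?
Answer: 484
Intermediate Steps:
o(N) = N²
c = -2 (c = -2 + 0²*(-6 - 4) = -2 + 0*(-10) = -2 + 0 = -2)
(c + (4 + 4*(-6)))² = (-2 + (4 + 4*(-6)))² = (-2 + (4 - 24))² = (-2 - 20)² = (-22)² = 484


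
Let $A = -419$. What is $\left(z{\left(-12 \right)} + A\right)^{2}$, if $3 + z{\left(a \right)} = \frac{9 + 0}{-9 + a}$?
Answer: $\frac{8743849}{49} \approx 1.7845 \cdot 10^{5}$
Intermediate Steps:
$z{\left(a \right)} = -3 + \frac{9}{-9 + a}$ ($z{\left(a \right)} = -3 + \frac{9 + 0}{-9 + a} = -3 + \frac{9}{-9 + a}$)
$\left(z{\left(-12 \right)} + A\right)^{2} = \left(\frac{3 \left(12 - -12\right)}{-9 - 12} - 419\right)^{2} = \left(\frac{3 \left(12 + 12\right)}{-21} - 419\right)^{2} = \left(3 \left(- \frac{1}{21}\right) 24 - 419\right)^{2} = \left(- \frac{24}{7} - 419\right)^{2} = \left(- \frac{2957}{7}\right)^{2} = \frac{8743849}{49}$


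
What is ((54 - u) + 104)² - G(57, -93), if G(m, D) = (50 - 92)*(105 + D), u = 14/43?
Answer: 46900296/1849 ≈ 25365.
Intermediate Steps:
u = 14/43 (u = 14*(1/43) = 14/43 ≈ 0.32558)
G(m, D) = -4410 - 42*D (G(m, D) = -42*(105 + D) = -4410 - 42*D)
((54 - u) + 104)² - G(57, -93) = ((54 - 1*14/43) + 104)² - (-4410 - 42*(-93)) = ((54 - 14/43) + 104)² - (-4410 + 3906) = (2308/43 + 104)² - 1*(-504) = (6780/43)² + 504 = 45968400/1849 + 504 = 46900296/1849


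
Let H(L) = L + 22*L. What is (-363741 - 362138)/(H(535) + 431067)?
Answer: -725879/443372 ≈ -1.6372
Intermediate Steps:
H(L) = 23*L
(-363741 - 362138)/(H(535) + 431067) = (-363741 - 362138)/(23*535 + 431067) = -725879/(12305 + 431067) = -725879/443372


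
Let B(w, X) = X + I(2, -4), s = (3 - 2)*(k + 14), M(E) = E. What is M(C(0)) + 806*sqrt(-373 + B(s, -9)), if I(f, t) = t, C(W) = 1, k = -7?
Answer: 1 + 806*I*sqrt(386) ≈ 1.0 + 15835.0*I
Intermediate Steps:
s = 7 (s = (3 - 2)*(-7 + 14) = 1*7 = 7)
B(w, X) = -4 + X (B(w, X) = X - 4 = -4 + X)
M(C(0)) + 806*sqrt(-373 + B(s, -9)) = 1 + 806*sqrt(-373 + (-4 - 9)) = 1 + 806*sqrt(-373 - 13) = 1 + 806*sqrt(-386) = 1 + 806*(I*sqrt(386)) = 1 + 806*I*sqrt(386)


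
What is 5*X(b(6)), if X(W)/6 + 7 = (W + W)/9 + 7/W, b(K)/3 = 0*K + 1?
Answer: -120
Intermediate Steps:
b(K) = 3 (b(K) = 3*(0*K + 1) = 3*(0 + 1) = 3*1 = 3)
X(W) = -42 + 42/W + 4*W/3 (X(W) = -42 + 6*((W + W)/9 + 7/W) = -42 + 6*((2*W)*(⅑) + 7/W) = -42 + 6*(2*W/9 + 7/W) = -42 + 6*(7/W + 2*W/9) = -42 + (42/W + 4*W/3) = -42 + 42/W + 4*W/3)
5*X(b(6)) = 5*(-42 + 42/3 + (4/3)*3) = 5*(-42 + 42*(⅓) + 4) = 5*(-42 + 14 + 4) = 5*(-24) = -120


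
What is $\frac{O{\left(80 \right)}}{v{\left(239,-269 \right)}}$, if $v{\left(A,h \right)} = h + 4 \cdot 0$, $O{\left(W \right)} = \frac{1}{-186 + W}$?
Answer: $\frac{1}{28514} \approx 3.507 \cdot 10^{-5}$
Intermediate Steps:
$v{\left(A,h \right)} = h$ ($v{\left(A,h \right)} = h + 0 = h$)
$\frac{O{\left(80 \right)}}{v{\left(239,-269 \right)}} = \frac{1}{\left(-186 + 80\right) \left(-269\right)} = \frac{1}{-106} \left(- \frac{1}{269}\right) = \left(- \frac{1}{106}\right) \left(- \frac{1}{269}\right) = \frac{1}{28514}$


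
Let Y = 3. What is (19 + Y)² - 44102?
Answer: -43618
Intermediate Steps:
(19 + Y)² - 44102 = (19 + 3)² - 44102 = 22² - 44102 = 484 - 44102 = -43618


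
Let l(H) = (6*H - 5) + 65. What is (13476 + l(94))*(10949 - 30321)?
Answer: -273145200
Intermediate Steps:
l(H) = 60 + 6*H (l(H) = (-5 + 6*H) + 65 = 60 + 6*H)
(13476 + l(94))*(10949 - 30321) = (13476 + (60 + 6*94))*(10949 - 30321) = (13476 + (60 + 564))*(-19372) = (13476 + 624)*(-19372) = 14100*(-19372) = -273145200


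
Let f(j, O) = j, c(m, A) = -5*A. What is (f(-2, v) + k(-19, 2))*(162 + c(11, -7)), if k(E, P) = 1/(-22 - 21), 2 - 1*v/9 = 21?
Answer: -17139/43 ≈ -398.58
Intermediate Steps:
v = -171 (v = 18 - 9*21 = 18 - 189 = -171)
k(E, P) = -1/43 (k(E, P) = 1/(-43) = -1/43)
(f(-2, v) + k(-19, 2))*(162 + c(11, -7)) = (-2 - 1/43)*(162 - 5*(-7)) = -87*(162 + 35)/43 = -87/43*197 = -17139/43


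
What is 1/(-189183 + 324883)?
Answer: 1/135700 ≈ 7.3692e-6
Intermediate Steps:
1/(-189183 + 324883) = 1/135700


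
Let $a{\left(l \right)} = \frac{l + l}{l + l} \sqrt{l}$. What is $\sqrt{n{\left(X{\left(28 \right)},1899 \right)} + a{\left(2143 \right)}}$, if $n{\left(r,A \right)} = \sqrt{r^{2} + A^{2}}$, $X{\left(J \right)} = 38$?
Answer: $\sqrt{\sqrt{2143} + \sqrt{3607645}} \approx 44.11$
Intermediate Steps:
$n{\left(r,A \right)} = \sqrt{A^{2} + r^{2}}$
$a{\left(l \right)} = \sqrt{l}$ ($a{\left(l \right)} = \frac{2 l}{2 l} \sqrt{l} = 2 l \frac{1}{2 l} \sqrt{l} = 1 \sqrt{l} = \sqrt{l}$)
$\sqrt{n{\left(X{\left(28 \right)},1899 \right)} + a{\left(2143 \right)}} = \sqrt{\sqrt{1899^{2} + 38^{2}} + \sqrt{2143}} = \sqrt{\sqrt{3606201 + 1444} + \sqrt{2143}} = \sqrt{\sqrt{3607645} + \sqrt{2143}} = \sqrt{\sqrt{2143} + \sqrt{3607645}}$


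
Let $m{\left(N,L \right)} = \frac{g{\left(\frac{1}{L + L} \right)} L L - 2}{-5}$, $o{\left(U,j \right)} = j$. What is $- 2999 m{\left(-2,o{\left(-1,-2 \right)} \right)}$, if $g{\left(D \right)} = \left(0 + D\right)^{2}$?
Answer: $- \frac{20993}{20} \approx -1049.7$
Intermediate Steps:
$g{\left(D \right)} = D^{2}$
$m{\left(N,L \right)} = \frac{7}{20}$ ($m{\left(N,L \right)} = \frac{\left(\frac{1}{L + L}\right)^{2} L L - 2}{-5} = \left(\left(\frac{1}{2 L}\right)^{2} L L - 2\right) \left(- \frac{1}{5}\right) = \left(\frac{1}{4 L^{2}} L L - 2\right) \left(- \frac{1}{5}\right) = \left(\frac{1}{4 L} L - 2\right) \left(- \frac{1}{5}\right) = \left(\frac{1}{4} - 2\right) \left(- \frac{1}{5}\right) = \left(- \frac{7}{4}\right) \left(- \frac{1}{5}\right) = \frac{7}{20}$)
$- 2999 m{\left(-2,o{\left(-1,-2 \right)} \right)} = \left(-2999\right) \frac{7}{20} = - \frac{20993}{20}$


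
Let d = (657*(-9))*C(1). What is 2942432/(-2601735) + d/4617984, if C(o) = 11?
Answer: -4585776182231/4004923534080 ≈ -1.1450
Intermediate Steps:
d = -65043 (d = (657*(-9))*11 = -5913*11 = -65043)
2942432/(-2601735) + d/4617984 = 2942432/(-2601735) - 65043/4617984 = 2942432*(-1/2601735) - 65043*1/4617984 = -2942432/2601735 - 21681/1539328 = -4585776182231/4004923534080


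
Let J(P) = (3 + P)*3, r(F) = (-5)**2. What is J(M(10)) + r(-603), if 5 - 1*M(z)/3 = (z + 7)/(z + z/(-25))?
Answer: 1009/16 ≈ 63.063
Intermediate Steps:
M(z) = 15 - 25*(7 + z)/(8*z) (M(z) = 15 - 3*(z + 7)/(z + z/(-25)) = 15 - 3*(7 + z)/(z + z*(-1/25)) = 15 - 3*(7 + z)/(z - z/25) = 15 - 3*(7 + z)/(24*z/25) = 15 - 3*(7 + z)*25/(24*z) = 15 - 25*(7 + z)/(8*z))
r(F) = 25
J(P) = 9 + 3*P
J(M(10)) + r(-603) = (9 + 3*((5/8)*(-35 + 19*10)/10)) + 25 = (9 + 3*((5/8)*(1/10)*(-35 + 190))) + 25 = (9 + 3*((5/8)*(1/10)*155)) + 25 = (9 + 3*(155/16)) + 25 = (9 + 465/16) + 25 = 609/16 + 25 = 1009/16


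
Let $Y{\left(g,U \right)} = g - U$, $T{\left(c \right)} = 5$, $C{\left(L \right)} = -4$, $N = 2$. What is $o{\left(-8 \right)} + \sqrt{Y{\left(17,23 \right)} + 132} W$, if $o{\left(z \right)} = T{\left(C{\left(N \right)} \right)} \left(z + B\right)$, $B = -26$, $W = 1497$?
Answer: $-170 + 4491 \sqrt{14} \approx 16634.0$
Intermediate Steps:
$o{\left(z \right)} = -130 + 5 z$ ($o{\left(z \right)} = 5 \left(z - 26\right) = 5 \left(-26 + z\right) = -130 + 5 z$)
$o{\left(-8 \right)} + \sqrt{Y{\left(17,23 \right)} + 132} W = \left(-130 + 5 \left(-8\right)\right) + \sqrt{\left(17 - 23\right) + 132} \cdot 1497 = \left(-130 - 40\right) + \sqrt{\left(17 - 23\right) + 132} \cdot 1497 = -170 + \sqrt{-6 + 132} \cdot 1497 = -170 + \sqrt{126} \cdot 1497 = -170 + 3 \sqrt{14} \cdot 1497 = -170 + 4491 \sqrt{14}$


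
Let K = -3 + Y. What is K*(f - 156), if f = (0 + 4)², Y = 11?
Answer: -1120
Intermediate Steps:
K = 8 (K = -3 + 11 = 8)
f = 16 (f = 4² = 16)
K*(f - 156) = 8*(16 - 156) = 8*(-140) = -1120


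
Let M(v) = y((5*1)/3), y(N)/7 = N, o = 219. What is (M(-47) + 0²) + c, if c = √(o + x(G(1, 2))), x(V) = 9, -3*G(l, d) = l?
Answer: 35/3 + 2*√57 ≈ 26.766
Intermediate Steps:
G(l, d) = -l/3
y(N) = 7*N
c = 2*√57 (c = √(219 + 9) = √228 = 2*√57 ≈ 15.100)
M(v) = 35/3 (M(v) = 7*((5*1)/3) = 7*(5*(⅓)) = 7*(5/3) = 35/3)
(M(-47) + 0²) + c = (35/3 + 0²) + 2*√57 = (35/3 + 0) + 2*√57 = 35/3 + 2*√57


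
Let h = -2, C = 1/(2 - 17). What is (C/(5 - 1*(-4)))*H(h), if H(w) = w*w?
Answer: -4/135 ≈ -0.029630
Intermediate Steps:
C = -1/15 (C = 1/(-15) = -1/15 ≈ -0.066667)
H(w) = w²
(C/(5 - 1*(-4)))*H(h) = -1/(15*(5 - 1*(-4)))*(-2)² = -1/(15*(5 + 4))*4 = -1/15/9*4 = -1/15*⅑*4 = -1/135*4 = -4/135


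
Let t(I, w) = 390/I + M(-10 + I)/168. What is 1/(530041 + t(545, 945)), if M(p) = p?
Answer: 18312/9706182211 ≈ 1.8866e-6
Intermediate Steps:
t(I, w) = -5/84 + 390/I + I/168 (t(I, w) = 390/I + (-10 + I)/168 = 390/I + (-10 + I)*(1/168) = 390/I + (-5/84 + I/168) = -5/84 + 390/I + I/168)
1/(530041 + t(545, 945)) = 1/(530041 + (1/168)*(65520 + 545*(-10 + 545))/545) = 1/(530041 + (1/168)*(1/545)*(65520 + 545*535)) = 1/(530041 + (1/168)*(1/545)*(65520 + 291575)) = 1/(530041 + (1/168)*(1/545)*357095) = 1/(530041 + 71419/18312) = 1/(9706182211/18312) = 18312/9706182211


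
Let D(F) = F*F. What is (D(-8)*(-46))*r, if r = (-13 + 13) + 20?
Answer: -58880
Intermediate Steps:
D(F) = F**2
r = 20 (r = 0 + 20 = 20)
(D(-8)*(-46))*r = ((-8)**2*(-46))*20 = (64*(-46))*20 = -2944*20 = -58880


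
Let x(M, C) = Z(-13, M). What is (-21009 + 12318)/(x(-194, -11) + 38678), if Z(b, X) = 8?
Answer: -8691/38686 ≈ -0.22465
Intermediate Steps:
x(M, C) = 8
(-21009 + 12318)/(x(-194, -11) + 38678) = (-21009 + 12318)/(8 + 38678) = -8691/38686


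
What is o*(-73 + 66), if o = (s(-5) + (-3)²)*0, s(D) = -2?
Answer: 0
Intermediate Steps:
o = 0 (o = (-2 + (-3)²)*0 = (-2 + 9)*0 = 7*0 = 0)
o*(-73 + 66) = 0*(-73 + 66) = 0*(-7) = 0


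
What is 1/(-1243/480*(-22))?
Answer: 240/13673 ≈ 0.017553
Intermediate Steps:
1/(-1243/480*(-22)) = 1/(13673/240) = 240/13673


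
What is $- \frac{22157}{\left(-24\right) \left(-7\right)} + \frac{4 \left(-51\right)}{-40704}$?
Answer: $- \frac{9394211}{71232} \approx -131.88$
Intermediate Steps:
$- \frac{22157}{\left(-24\right) \left(-7\right)} + \frac{4 \left(-51\right)}{-40704} = - \frac{22157}{168} - - \frac{17}{3392} = \left(-22157\right) \frac{1}{168} + \frac{17}{3392} = - \frac{22157}{168} + \frac{17}{3392} = - \frac{9394211}{71232}$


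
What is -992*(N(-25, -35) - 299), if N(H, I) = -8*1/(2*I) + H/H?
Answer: 10342592/35 ≈ 2.9550e+5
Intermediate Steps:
N(H, I) = 1 - 4/I (N(H, I) = -8*1/(2*I) + 1 = -4/I + 1 = 1 - 4/I)
-992*(N(-25, -35) - 299) = -992*((-4 - 35)/(-35) - 299) = -992*(-1/35*(-39) - 299) = -992*(39/35 - 299) = -992*(-10426/35) = 10342592/35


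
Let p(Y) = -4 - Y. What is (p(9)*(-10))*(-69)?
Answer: -8970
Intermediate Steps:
(p(9)*(-10))*(-69) = ((-4 - 1*9)*(-10))*(-69) = ((-4 - 9)*(-10))*(-69) = -13*(-10)*(-69) = 130*(-69) = -8970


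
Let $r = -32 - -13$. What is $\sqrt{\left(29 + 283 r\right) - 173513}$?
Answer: $i \sqrt{178861} \approx 422.92 i$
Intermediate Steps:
$r = -19$ ($r = -32 + 13 = -19$)
$\sqrt{\left(29 + 283 r\right) - 173513} = \sqrt{\left(29 + 283 \left(-19\right)\right) - 173513} = \sqrt{\left(29 - 5377\right) - 173513} = \sqrt{-5348 - 173513} = \sqrt{-178861} = i \sqrt{178861}$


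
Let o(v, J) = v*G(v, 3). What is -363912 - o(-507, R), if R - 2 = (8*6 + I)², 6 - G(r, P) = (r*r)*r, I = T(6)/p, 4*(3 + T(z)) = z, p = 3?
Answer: 66073827531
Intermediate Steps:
T(z) = -3 + z/4
I = -½ (I = (-3 + (¼)*6)/3 = (-3 + 3/2)*(⅓) = -3/2*⅓ = -½ ≈ -0.50000)
G(r, P) = 6 - r³ (G(r, P) = 6 - r*r*r = 6 - r²*r = 6 - r³)
R = 9033/4 (R = 2 + (8*6 - ½)² = 2 + (48 - ½)² = 2 + (95/2)² = 2 + 9025/4 = 9033/4 ≈ 2258.3)
o(v, J) = v*(6 - v³)
-363912 - o(-507, R) = -363912 - (-507)*(6 - 1*(-507)³) = -363912 - (-507)*(6 - 1*(-130323843)) = -363912 - (-507)*(6 + 130323843) = -363912 - (-507)*130323849 = -363912 - 1*(-66074191443) = -363912 + 66074191443 = 66073827531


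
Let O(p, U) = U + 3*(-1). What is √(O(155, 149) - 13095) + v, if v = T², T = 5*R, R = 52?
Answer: 67600 + I*√12949 ≈ 67600.0 + 113.79*I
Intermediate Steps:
O(p, U) = -3 + U (O(p, U) = U - 3 = -3 + U)
T = 260 (T = 5*52 = 260)
v = 67600 (v = 260² = 67600)
√(O(155, 149) - 13095) + v = √((-3 + 149) - 13095) + 67600 = √(146 - 13095) + 67600 = √(-12949) + 67600 = I*√12949 + 67600 = 67600 + I*√12949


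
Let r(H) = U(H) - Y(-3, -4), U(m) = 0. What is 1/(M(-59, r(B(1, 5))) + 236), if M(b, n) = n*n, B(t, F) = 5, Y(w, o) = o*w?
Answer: 1/380 ≈ 0.0026316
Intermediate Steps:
r(H) = -12 (r(H) = 0 - (-4)*(-3) = 0 - 1*12 = 0 - 12 = -12)
M(b, n) = n²
1/(M(-59, r(B(1, 5))) + 236) = 1/((-12)² + 236) = 1/(144 + 236) = 1/380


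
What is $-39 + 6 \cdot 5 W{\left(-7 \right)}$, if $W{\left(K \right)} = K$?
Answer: $-249$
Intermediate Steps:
$-39 + 6 \cdot 5 W{\left(-7 \right)} = -39 + 6 \cdot 5 \left(-7\right) = -39 + 30 \left(-7\right) = -39 - 210 = -249$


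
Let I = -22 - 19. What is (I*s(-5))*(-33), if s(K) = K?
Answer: -6765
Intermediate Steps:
I = -41
(I*s(-5))*(-33) = -41*(-5)*(-33) = 205*(-33) = -6765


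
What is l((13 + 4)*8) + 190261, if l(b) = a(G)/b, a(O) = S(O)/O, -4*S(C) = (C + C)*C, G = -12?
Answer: 12937751/68 ≈ 1.9026e+5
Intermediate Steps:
S(C) = -C²/2 (S(C) = -(C + C)*C/4 = -2*C*C/4 = -C²/2)
a(O) = -O/2 (a(O) = (-O²/2)/O = -O/2)
l(b) = 6/b (l(b) = (-½*(-12))/b = 6/b)
l((13 + 4)*8) + 190261 = 6/(((13 + 4)*8)) + 190261 = 6/((17*8)) + 190261 = 6/136 + 190261 = 6*(1/136) + 190261 = 3/68 + 190261 = 12937751/68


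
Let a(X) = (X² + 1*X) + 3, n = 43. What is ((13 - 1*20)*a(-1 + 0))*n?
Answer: -903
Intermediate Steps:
a(X) = 3 + X + X² (a(X) = (X² + X) + 3 = (X + X²) + 3 = 3 + X + X²)
((13 - 1*20)*a(-1 + 0))*n = ((13 - 1*20)*(3 + (-1 + 0) + (-1 + 0)²))*43 = ((13 - 20)*(3 - 1 + (-1)²))*43 = -7*(3 - 1 + 1)*43 = -7*3*43 = -21*43 = -903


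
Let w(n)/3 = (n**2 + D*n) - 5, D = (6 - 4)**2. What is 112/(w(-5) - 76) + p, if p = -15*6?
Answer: -1738/19 ≈ -91.474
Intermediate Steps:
p = -90
D = 4 (D = 2**2 = 4)
w(n) = -15 + 3*n**2 + 12*n (w(n) = 3*((n**2 + 4*n) - 5) = 3*(-5 + n**2 + 4*n) = -15 + 3*n**2 + 12*n)
112/(w(-5) - 76) + p = 112/((-15 + 3*(-5)**2 + 12*(-5)) - 76) - 90 = 112/((-15 + 3*25 - 60) - 76) - 90 = 112/((-15 + 75 - 60) - 76) - 90 = 112/(0 - 76) - 90 = 112/(-76) - 90 = 112*(-1/76) - 90 = -28/19 - 90 = -1738/19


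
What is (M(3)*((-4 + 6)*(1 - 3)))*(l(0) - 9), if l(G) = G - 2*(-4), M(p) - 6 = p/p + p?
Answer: 40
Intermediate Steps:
M(p) = 7 + p (M(p) = 6 + (p/p + p) = 6 + (1 + p) = 7 + p)
l(G) = 8 + G (l(G) = G + 8 = 8 + G)
(M(3)*((-4 + 6)*(1 - 3)))*(l(0) - 9) = ((7 + 3)*((-4 + 6)*(1 - 3)))*((8 + 0) - 9) = (10*(2*(-2)))*(8 - 9) = (10*(-4))*(-1) = -40*(-1) = 40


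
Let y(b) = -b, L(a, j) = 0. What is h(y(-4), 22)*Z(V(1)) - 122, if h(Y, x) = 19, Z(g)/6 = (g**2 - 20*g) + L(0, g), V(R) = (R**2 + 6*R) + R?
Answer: -11066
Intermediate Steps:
V(R) = R**2 + 7*R
Z(g) = -120*g + 6*g**2 (Z(g) = 6*((g**2 - 20*g) + 0) = 6*(g**2 - 20*g) = -120*g + 6*g**2)
h(y(-4), 22)*Z(V(1)) - 122 = 19*(6*(1*(7 + 1))*(-20 + 1*(7 + 1))) - 122 = 19*(6*(1*8)*(-20 + 1*8)) - 122 = 19*(6*8*(-20 + 8)) - 122 = 19*(6*8*(-12)) - 122 = 19*(-576) - 122 = -10944 - 122 = -11066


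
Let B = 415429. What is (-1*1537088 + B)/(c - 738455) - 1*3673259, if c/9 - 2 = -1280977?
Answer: -45060711880911/12267230 ≈ -3.6733e+6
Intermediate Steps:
c = -11528775 (c = 18 + 9*(-1280977) = 18 - 11528793 = -11528775)
(-1*1537088 + B)/(c - 738455) - 1*3673259 = (-1*1537088 + 415429)/(-11528775 - 738455) - 1*3673259 = (-1537088 + 415429)/(-12267230) - 3673259 = -1121659*(-1/12267230) - 3673259 = 1121659/12267230 - 3673259 = -45060711880911/12267230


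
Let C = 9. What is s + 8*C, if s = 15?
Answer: 87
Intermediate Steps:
s + 8*C = 15 + 8*9 = 15 + 72 = 87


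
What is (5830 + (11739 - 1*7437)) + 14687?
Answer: 24819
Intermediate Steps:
(5830 + (11739 - 1*7437)) + 14687 = (5830 + (11739 - 7437)) + 14687 = (5830 + 4302) + 14687 = 10132 + 14687 = 24819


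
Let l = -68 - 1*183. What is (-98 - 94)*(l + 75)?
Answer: 33792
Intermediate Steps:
l = -251 (l = -68 - 183 = -251)
(-98 - 94)*(l + 75) = (-98 - 94)*(-251 + 75) = -192*(-176) = 33792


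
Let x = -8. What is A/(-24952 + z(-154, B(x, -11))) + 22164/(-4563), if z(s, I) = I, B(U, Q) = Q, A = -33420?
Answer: -44531608/12656241 ≈ -3.5186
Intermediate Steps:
A/(-24952 + z(-154, B(x, -11))) + 22164/(-4563) = -33420/(-24952 - 11) + 22164/(-4563) = -33420/(-24963) + 22164*(-1/4563) = -33420*(-1/24963) - 7388/1521 = 11140/8321 - 7388/1521 = -44531608/12656241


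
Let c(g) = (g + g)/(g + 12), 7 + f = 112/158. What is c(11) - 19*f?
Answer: 218927/1817 ≈ 120.49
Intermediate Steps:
f = -497/79 (f = -7 + 112/158 = -7 + 112*(1/158) = -7 + 56/79 = -497/79 ≈ -6.2911)
c(g) = 2*g/(12 + g) (c(g) = (2*g)/(12 + g) = 2*g/(12 + g))
c(11) - 19*f = 2*11/(12 + 11) - 19*(-497/79) = 2*11/23 + 9443/79 = 2*11*(1/23) + 9443/79 = 22/23 + 9443/79 = 218927/1817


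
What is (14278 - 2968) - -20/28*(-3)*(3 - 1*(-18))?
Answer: 11265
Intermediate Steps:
(14278 - 2968) - -20/28*(-3)*(3 - 1*(-18)) = 11310 - -20*1/28*(-3)*(3 + 18) = 11310 - (-5/7*(-3))*21 = 11310 - 15*21/7 = 11310 - 1*45 = 11310 - 45 = 11265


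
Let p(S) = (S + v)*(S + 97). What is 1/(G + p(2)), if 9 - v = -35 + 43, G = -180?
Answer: 1/117 ≈ 0.0085470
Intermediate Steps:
v = 1 (v = 9 - (-35 + 43) = 9 - 1*8 = 9 - 8 = 1)
p(S) = (1 + S)*(97 + S) (p(S) = (S + 1)*(S + 97) = (1 + S)*(97 + S))
1/(G + p(2)) = 1/(-180 + (97 + 2**2 + 98*2)) = 1/(-180 + (97 + 4 + 196)) = 1/(-180 + 297) = 1/117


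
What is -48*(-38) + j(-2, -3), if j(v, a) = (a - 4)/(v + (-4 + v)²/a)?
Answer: 3649/2 ≈ 1824.5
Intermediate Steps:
j(v, a) = (-4 + a)/(v + (-4 + v)²/a)
-48*(-38) + j(-2, -3) = -48*(-38) - 3*(-4 - 3)/((-4 - 2)² - 3*(-2)) = 1824 - 3*(-7)/((-6)² + 6) = 1824 - 3*(-7)/(36 + 6) = 1824 - 3*(-7)/42 = 1824 - 3*1/42*(-7) = 1824 + ½ = 3649/2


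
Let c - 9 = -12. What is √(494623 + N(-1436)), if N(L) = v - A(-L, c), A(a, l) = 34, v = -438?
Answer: √494151 ≈ 702.96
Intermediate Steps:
c = -3 (c = 9 - 12 = -3)
N(L) = -472 (N(L) = -438 - 1*34 = -438 - 34 = -472)
√(494623 + N(-1436)) = √(494623 - 472) = √494151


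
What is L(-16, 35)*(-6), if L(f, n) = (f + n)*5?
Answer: -570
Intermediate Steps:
L(f, n) = 5*f + 5*n
L(-16, 35)*(-6) = (5*(-16) + 5*35)*(-6) = (-80 + 175)*(-6) = 95*(-6) = -570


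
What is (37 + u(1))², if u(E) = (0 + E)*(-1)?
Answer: 1296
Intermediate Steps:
u(E) = -E (u(E) = E*(-1) = -E)
(37 + u(1))² = (37 - 1*1)² = (37 - 1)² = 36² = 1296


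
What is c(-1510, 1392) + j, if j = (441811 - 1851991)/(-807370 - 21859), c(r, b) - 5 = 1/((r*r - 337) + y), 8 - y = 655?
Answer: 12663510037929/1889909081564 ≈ 6.7006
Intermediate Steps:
y = -647 (y = 8 - 1*655 = 8 - 655 = -647)
c(r, b) = 5 + 1/(-984 + r²) (c(r, b) = 5 + 1/((r*r - 337) - 647) = 5 + 1/((r² - 337) - 647) = 5 + 1/((-337 + r²) - 647) = 5 + 1/(-984 + r²))
j = 1410180/829229 (j = -1410180/(-829229) = -1410180*(-1/829229) = 1410180/829229 ≈ 1.7006)
c(-1510, 1392) + j = (-4919 + 5*(-1510)²)/(-984 + (-1510)²) + 1410180/829229 = (-4919 + 5*2280100)/(-984 + 2280100) + 1410180/829229 = (-4919 + 11400500)/2279116 + 1410180/829229 = (1/2279116)*11395581 + 1410180/829229 = 11395581/2279116 + 1410180/829229 = 12663510037929/1889909081564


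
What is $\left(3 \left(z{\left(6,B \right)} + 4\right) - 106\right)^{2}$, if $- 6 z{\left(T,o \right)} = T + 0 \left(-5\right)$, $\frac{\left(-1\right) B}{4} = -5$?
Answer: $9409$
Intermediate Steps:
$B = 20$ ($B = \left(-4\right) \left(-5\right) = 20$)
$z{\left(T,o \right)} = - \frac{T}{6}$ ($z{\left(T,o \right)} = - \frac{T + 0 \left(-5\right)}{6} = - \frac{T + 0}{6} = - \frac{T}{6}$)
$\left(3 \left(z{\left(6,B \right)} + 4\right) - 106\right)^{2} = \left(3 \left(\left(- \frac{1}{6}\right) 6 + 4\right) - 106\right)^{2} = \left(3 \left(-1 + 4\right) - 106\right)^{2} = \left(3 \cdot 3 - 106\right)^{2} = \left(9 - 106\right)^{2} = \left(-97\right)^{2} = 9409$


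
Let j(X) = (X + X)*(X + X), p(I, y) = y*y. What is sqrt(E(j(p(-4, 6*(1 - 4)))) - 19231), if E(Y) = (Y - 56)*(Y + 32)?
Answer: sqrt(176309270497) ≈ 4.1989e+5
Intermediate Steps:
p(I, y) = y**2
j(X) = 4*X**2 (j(X) = (2*X)*(2*X) = 4*X**2)
E(Y) = (-56 + Y)*(32 + Y)
sqrt(E(j(p(-4, 6*(1 - 4)))) - 19231) = sqrt((-1792 + (4*((6*(1 - 4))**2)**2)**2 - 96*((6*(1 - 4))**2)**2) - 19231) = sqrt((-1792 + (4*((6*(-3))**2)**2)**2 - 96*((6*(-3))**2)**2) - 19231) = sqrt((-1792 + (4*((-18)**2)**2)**2 - 96*((-18)**2)**2) - 19231) = sqrt((-1792 + (4*324**2)**2 - 96*324**2) - 19231) = sqrt((-1792 + (4*104976)**2 - 96*104976) - 19231) = sqrt((-1792 + 419904**2 - 24*419904) - 19231) = sqrt((-1792 + 176319369216 - 10077696) - 19231) = sqrt(176309289728 - 19231) = sqrt(176309270497)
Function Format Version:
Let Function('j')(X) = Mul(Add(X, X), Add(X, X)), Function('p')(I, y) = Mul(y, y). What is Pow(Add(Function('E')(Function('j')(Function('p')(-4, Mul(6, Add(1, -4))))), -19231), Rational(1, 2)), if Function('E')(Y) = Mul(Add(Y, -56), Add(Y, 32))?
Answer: Pow(176309270497, Rational(1, 2)) ≈ 4.1989e+5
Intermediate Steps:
Function('p')(I, y) = Pow(y, 2)
Function('j')(X) = Mul(4, Pow(X, 2)) (Function('j')(X) = Mul(Mul(2, X), Mul(2, X)) = Mul(4, Pow(X, 2)))
Function('E')(Y) = Mul(Add(-56, Y), Add(32, Y))
Pow(Add(Function('E')(Function('j')(Function('p')(-4, Mul(6, Add(1, -4))))), -19231), Rational(1, 2)) = Pow(Add(Add(-1792, Pow(Mul(4, Pow(Pow(Mul(6, Add(1, -4)), 2), 2)), 2), Mul(-24, Mul(4, Pow(Pow(Mul(6, Add(1, -4)), 2), 2)))), -19231), Rational(1, 2)) = Pow(Add(Add(-1792, Pow(Mul(4, Pow(Pow(Mul(6, -3), 2), 2)), 2), Mul(-24, Mul(4, Pow(Pow(Mul(6, -3), 2), 2)))), -19231), Rational(1, 2)) = Pow(Add(Add(-1792, Pow(Mul(4, Pow(Pow(-18, 2), 2)), 2), Mul(-24, Mul(4, Pow(Pow(-18, 2), 2)))), -19231), Rational(1, 2)) = Pow(Add(Add(-1792, Pow(Mul(4, Pow(324, 2)), 2), Mul(-24, Mul(4, Pow(324, 2)))), -19231), Rational(1, 2)) = Pow(Add(Add(-1792, Pow(Mul(4, 104976), 2), Mul(-24, Mul(4, 104976))), -19231), Rational(1, 2)) = Pow(Add(Add(-1792, Pow(419904, 2), Mul(-24, 419904)), -19231), Rational(1, 2)) = Pow(Add(Add(-1792, 176319369216, -10077696), -19231), Rational(1, 2)) = Pow(Add(176309289728, -19231), Rational(1, 2)) = Pow(176309270497, Rational(1, 2))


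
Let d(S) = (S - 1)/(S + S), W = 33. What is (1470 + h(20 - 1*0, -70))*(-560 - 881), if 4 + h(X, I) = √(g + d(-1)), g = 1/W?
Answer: -2112506 - 131*√1122/3 ≈ -2.1140e+6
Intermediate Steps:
d(S) = (-1 + S)/(2*S) (d(S) = (-1 + S)/((2*S)) = (-1 + S)*(1/(2*S)) = (-1 + S)/(2*S))
g = 1/33 ≈ 0.030303
h(X, I) = -4 + √1122/33 (h(X, I) = -4 + √(1/33 + (½)*(-1 - 1)/(-1)) = -4 + √(1/33 + (½)*(-1)*(-2)) = -4 + √(1/33 + 1) = -4 + √(34/33) = -4 + √1122/33)
(1470 + h(20 - 1*0, -70))*(-560 - 881) = (1470 + (-4 + √1122/33))*(-560 - 881) = (1466 + √1122/33)*(-1441) = -2112506 - 131*√1122/3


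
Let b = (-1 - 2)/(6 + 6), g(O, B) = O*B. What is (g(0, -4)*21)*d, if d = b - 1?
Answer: 0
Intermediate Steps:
g(O, B) = B*O
b = -¼ (b = -3/12 = -3*1/12 = -¼ ≈ -0.25000)
d = -5/4 (d = -¼ - 1 = -5/4 ≈ -1.2500)
(g(0, -4)*21)*d = (-4*0*21)*(-5/4) = (0*21)*(-5/4) = 0*(-5/4) = 0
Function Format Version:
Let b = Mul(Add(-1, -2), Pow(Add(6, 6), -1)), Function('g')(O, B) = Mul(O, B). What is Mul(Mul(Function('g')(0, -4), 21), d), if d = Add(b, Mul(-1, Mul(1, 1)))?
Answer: 0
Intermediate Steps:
Function('g')(O, B) = Mul(B, O)
b = Rational(-1, 4) (b = Mul(-3, Pow(12, -1)) = Mul(-3, Rational(1, 12)) = Rational(-1, 4) ≈ -0.25000)
d = Rational(-5, 4) (d = Add(Rational(-1, 4), Mul(-1, Mul(1, 1))) = Add(Rational(-1, 4), Mul(-1, 1)) = Add(Rational(-1, 4), -1) = Rational(-5, 4) ≈ -1.2500)
Mul(Mul(Function('g')(0, -4), 21), d) = Mul(Mul(Mul(-4, 0), 21), Rational(-5, 4)) = Mul(Mul(0, 21), Rational(-5, 4)) = Mul(0, Rational(-5, 4)) = 0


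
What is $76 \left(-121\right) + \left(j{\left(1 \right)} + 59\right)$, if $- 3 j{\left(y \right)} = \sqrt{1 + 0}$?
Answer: $- \frac{27412}{3} \approx -9137.3$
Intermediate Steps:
$j{\left(y \right)} = - \frac{1}{3}$ ($j{\left(y \right)} = - \frac{\sqrt{1 + 0}}{3} = - \frac{\sqrt{1}}{3} = \left(- \frac{1}{3}\right) 1 = - \frac{1}{3}$)
$76 \left(-121\right) + \left(j{\left(1 \right)} + 59\right) = 76 \left(-121\right) + \left(- \frac{1}{3} + 59\right) = -9196 + \frac{176}{3} = - \frac{27412}{3}$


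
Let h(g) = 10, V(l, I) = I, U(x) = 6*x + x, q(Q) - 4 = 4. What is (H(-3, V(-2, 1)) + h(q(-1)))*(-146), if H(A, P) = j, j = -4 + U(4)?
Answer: -4964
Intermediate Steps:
q(Q) = 8 (q(Q) = 4 + 4 = 8)
U(x) = 7*x
j = 24 (j = -4 + 7*4 = -4 + 28 = 24)
H(A, P) = 24
(H(-3, V(-2, 1)) + h(q(-1)))*(-146) = (24 + 10)*(-146) = 34*(-146) = -4964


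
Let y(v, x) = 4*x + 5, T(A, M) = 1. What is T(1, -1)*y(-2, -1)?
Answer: 1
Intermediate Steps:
y(v, x) = 5 + 4*x
T(1, -1)*y(-2, -1) = 1*(5 + 4*(-1)) = 1*(5 - 4) = 1*1 = 1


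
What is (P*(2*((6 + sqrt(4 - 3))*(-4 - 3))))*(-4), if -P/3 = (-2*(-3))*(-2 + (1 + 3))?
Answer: -14112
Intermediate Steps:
P = -36 (P = -3*(-2*(-3))*(-2 + (1 + 3)) = -18*(-2 + 4) = -18*2 = -3*12 = -36)
(P*(2*((6 + sqrt(4 - 3))*(-4 - 3))))*(-4) = -72*(6 + sqrt(4 - 3))*(-4 - 3)*(-4) = -72*(6 + sqrt(1))*(-7)*(-4) = -72*(6 + 1)*(-7)*(-4) = -72*7*(-7)*(-4) = -72*(-49)*(-4) = -36*(-98)*(-4) = 3528*(-4) = -14112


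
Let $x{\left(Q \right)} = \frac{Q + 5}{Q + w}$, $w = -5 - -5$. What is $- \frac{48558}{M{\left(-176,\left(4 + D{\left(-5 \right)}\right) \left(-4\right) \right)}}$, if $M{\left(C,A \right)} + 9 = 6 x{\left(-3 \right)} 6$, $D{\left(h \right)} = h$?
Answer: $\frac{16186}{11} \approx 1471.5$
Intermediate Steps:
$w = 0$ ($w = -5 + 5 = 0$)
$x{\left(Q \right)} = \frac{5 + Q}{Q}$ ($x{\left(Q \right)} = \frac{Q + 5}{Q + 0} = \frac{5 + Q}{Q}$)
$M{\left(C,A \right)} = -33$ ($M{\left(C,A \right)} = -9 + 6 \frac{5 - 3}{-3} \cdot 6 = -9 + 6 \left(\left(- \frac{1}{3}\right) 2\right) 6 = -9 + 6 \left(- \frac{2}{3}\right) 6 = -9 - 24 = -33$)
$- \frac{48558}{M{\left(-176,\left(4 + D{\left(-5 \right)}\right) \left(-4\right) \right)}} = - \frac{48558}{-33} = \left(-48558\right) \left(- \frac{1}{33}\right) = \frac{16186}{11}$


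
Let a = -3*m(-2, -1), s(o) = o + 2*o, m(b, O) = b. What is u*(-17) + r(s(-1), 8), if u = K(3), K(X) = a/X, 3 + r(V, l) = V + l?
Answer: -32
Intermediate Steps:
s(o) = 3*o
a = 6 (a = -3*(-2) = 6)
r(V, l) = -3 + V + l (r(V, l) = -3 + (V + l) = -3 + V + l)
K(X) = 6/X
u = 2 (u = 6/3 = 6*(⅓) = 2)
u*(-17) + r(s(-1), 8) = 2*(-17) + (-3 + 3*(-1) + 8) = -34 + (-3 - 3 + 8) = -34 + 2 = -32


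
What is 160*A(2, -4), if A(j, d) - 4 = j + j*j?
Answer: 1600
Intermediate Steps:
A(j, d) = 4 + j + j**2 (A(j, d) = 4 + (j + j*j) = 4 + (j + j**2) = 4 + j + j**2)
160*A(2, -4) = 160*(4 + 2 + 2**2) = 160*(4 + 2 + 4) = 160*10 = 1600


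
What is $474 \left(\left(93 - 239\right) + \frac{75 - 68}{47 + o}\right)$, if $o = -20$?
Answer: $- \frac{621730}{9} \approx -69081.0$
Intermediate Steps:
$474 \left(\left(93 - 239\right) + \frac{75 - 68}{47 + o}\right) = 474 \left(\left(93 - 239\right) + \frac{75 - 68}{47 - 20}\right) = 474 \left(-146 + \frac{7}{27}\right) = 474 \left(- \frac{3935}{27}\right) = - \frac{621730}{9}$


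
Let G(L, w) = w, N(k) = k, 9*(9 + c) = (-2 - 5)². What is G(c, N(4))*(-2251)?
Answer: -9004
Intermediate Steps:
c = -32/9 (c = -9 + (-2 - 5)²/9 = -9 + (⅑)*(-7)² = -9 + (⅑)*49 = -9 + 49/9 = -32/9 ≈ -3.5556)
G(c, N(4))*(-2251) = 4*(-2251) = -9004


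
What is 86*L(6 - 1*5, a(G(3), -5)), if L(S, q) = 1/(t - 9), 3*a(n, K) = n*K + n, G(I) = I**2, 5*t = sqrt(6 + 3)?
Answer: -215/21 ≈ -10.238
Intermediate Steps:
t = 3/5 (t = sqrt(6 + 3)/5 = sqrt(9)/5 = (1/5)*3 = 3/5 ≈ 0.60000)
a(n, K) = n/3 + K*n/3 (a(n, K) = (n*K + n)/3 = (K*n + n)/3 = (n + K*n)/3 = n/3 + K*n/3)
L(S, q) = -5/42 (L(S, q) = 1/(3/5 - 9) = 1/(-42/5) = -5/42)
86*L(6 - 1*5, a(G(3), -5)) = 86*(-5/42) = -215/21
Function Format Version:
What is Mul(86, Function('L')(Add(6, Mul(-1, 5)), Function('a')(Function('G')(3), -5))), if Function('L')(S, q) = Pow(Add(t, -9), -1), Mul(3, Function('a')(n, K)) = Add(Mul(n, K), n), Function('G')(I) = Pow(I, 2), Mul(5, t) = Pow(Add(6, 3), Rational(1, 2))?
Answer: Rational(-215, 21) ≈ -10.238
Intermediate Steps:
t = Rational(3, 5) (t = Mul(Rational(1, 5), Pow(Add(6, 3), Rational(1, 2))) = Mul(Rational(1, 5), Pow(9, Rational(1, 2))) = Mul(Rational(1, 5), 3) = Rational(3, 5) ≈ 0.60000)
Function('a')(n, K) = Add(Mul(Rational(1, 3), n), Mul(Rational(1, 3), K, n)) (Function('a')(n, K) = Mul(Rational(1, 3), Add(Mul(n, K), n)) = Mul(Rational(1, 3), Add(Mul(K, n), n)) = Mul(Rational(1, 3), Add(n, Mul(K, n))) = Add(Mul(Rational(1, 3), n), Mul(Rational(1, 3), K, n)))
Function('L')(S, q) = Rational(-5, 42) (Function('L')(S, q) = Pow(Add(Rational(3, 5), -9), -1) = Pow(Rational(-42, 5), -1) = Rational(-5, 42))
Mul(86, Function('L')(Add(6, Mul(-1, 5)), Function('a')(Function('G')(3), -5))) = Mul(86, Rational(-5, 42)) = Rational(-215, 21)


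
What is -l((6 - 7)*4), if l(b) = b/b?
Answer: -1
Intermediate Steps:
l(b) = 1
-l((6 - 7)*4) = -1*1 = -1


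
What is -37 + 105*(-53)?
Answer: -5602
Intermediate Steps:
-37 + 105*(-53) = -37 - 5565 = -5602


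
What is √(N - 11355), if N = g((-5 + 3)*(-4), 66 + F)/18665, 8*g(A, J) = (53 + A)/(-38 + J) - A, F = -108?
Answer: I*√1012705327441666/298640 ≈ 106.56*I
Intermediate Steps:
g(A, J) = -A/8 + (53 + A)/(8*(-38 + J)) (g(A, J) = ((53 + A)/(-38 + J) - A)/8 = (-A + (53 + A)/(-38 + J))/8 = -A/8 + (53 + A)/(8*(-38 + J)))
N = -701/11945600 (N = ((53 + 39*((-5 + 3)*(-4)) - (-5 + 3)*(-4)*(66 - 108))/(8*(-38 + (66 - 108))))/18665 = ((53 + 39*(-2*(-4)) - 1*(-2*(-4))*(-42))/(8*(-38 - 42)))*(1/18665) = ((⅛)*(53 + 39*8 - 1*8*(-42))/(-80))*(1/18665) = ((⅛)*(-1/80)*(53 + 312 + 336))*(1/18665) = ((⅛)*(-1/80)*701)*(1/18665) = -701/640*1/18665 = -701/11945600 ≈ -5.8683e-5)
√(N - 11355) = √(-701/11945600 - 11355) = √(-135642288701/11945600) = I*√1012705327441666/298640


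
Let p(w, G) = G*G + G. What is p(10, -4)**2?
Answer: 144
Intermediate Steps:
p(w, G) = G + G**2 (p(w, G) = G**2 + G = G + G**2)
p(10, -4)**2 = (-4*(1 - 4))**2 = (-4*(-3))**2 = 12**2 = 144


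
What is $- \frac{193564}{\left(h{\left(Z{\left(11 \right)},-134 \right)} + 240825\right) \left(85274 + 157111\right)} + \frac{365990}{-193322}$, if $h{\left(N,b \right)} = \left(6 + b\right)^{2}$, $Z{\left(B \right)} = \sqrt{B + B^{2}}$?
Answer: $- \frac{11408586426167479}{6026195054530365} \approx -1.8932$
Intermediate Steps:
$- \frac{193564}{\left(h{\left(Z{\left(11 \right)},-134 \right)} + 240825\right) \left(85274 + 157111\right)} + \frac{365990}{-193322} = - \frac{193564}{\left(\left(6 - 134\right)^{2} + 240825\right) \left(85274 + 157111\right)} + \frac{365990}{-193322} = - \frac{193564}{\left(\left(-128\right)^{2} + 240825\right) 242385} + 365990 \left(- \frac{1}{193322}\right) = - \frac{193564}{\left(16384 + 240825\right) 242385} - \frac{182995}{96661} = - \frac{193564}{257209 \cdot 242385} - \frac{182995}{96661} = - \frac{193564}{62343603465} - \frac{182995}{96661} = - \frac{11408586426167479}{6026195054530365}$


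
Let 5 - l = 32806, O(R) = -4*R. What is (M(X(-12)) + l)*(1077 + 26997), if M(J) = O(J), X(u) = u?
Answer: -919507722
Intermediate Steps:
M(J) = -4*J
l = -32801 (l = 5 - 1*32806 = 5 - 32806 = -32801)
(M(X(-12)) + l)*(1077 + 26997) = (-4*(-12) - 32801)*(1077 + 26997) = (48 - 32801)*28074 = -32753*28074 = -919507722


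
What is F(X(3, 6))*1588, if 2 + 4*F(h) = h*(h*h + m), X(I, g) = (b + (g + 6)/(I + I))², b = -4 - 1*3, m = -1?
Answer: 6192406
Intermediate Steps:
b = -7 (b = -4 - 3 = -7)
X(I, g) = (-7 + (6 + g)/(2*I))² (X(I, g) = (-7 + (g + 6)/(I + I))² = (-7 + (6 + g)/((2*I)))² = (-7 + (6 + g)*(1/(2*I)))² = (-7 + (6 + g)/(2*I))²)
F(h) = -½ + h*(-1 + h²)/4 (F(h) = -½ + (h*(h*h - 1))/4 = -½ + (h*(h² - 1))/4 = -½ + (h*(-1 + h²))/4 = -½ + h*(-1 + h²)/4)
F(X(3, 6))*1588 = (-½ - (6 + 6 - 14*3)²/(16*3²) + ((¼)*(6 + 6 - 14*3)²/3²)³/4)*1588 = (-½ - (6 + 6 - 42)²/(16*9) + ((¼)*(⅑)*(6 + 6 - 42)²)³/4)*1588 = (-½ - (-30)²/(16*9) + ((¼)*(⅑)*(-30)²)³/4)*1588 = (-½ - 900/(16*9) + ((¼)*(⅑)*900)³/4)*1588 = (-½ - ¼*25 + (¼)*25³)*1588 = (-½ - 25/4 + (¼)*15625)*1588 = (-½ - 25/4 + 15625/4)*1588 = (7799/2)*1588 = 6192406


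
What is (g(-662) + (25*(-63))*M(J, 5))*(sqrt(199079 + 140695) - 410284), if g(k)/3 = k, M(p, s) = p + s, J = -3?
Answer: 2107218624 - 5136*sqrt(339774) ≈ 2.1042e+9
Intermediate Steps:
g(k) = 3*k
(g(-662) + (25*(-63))*M(J, 5))*(sqrt(199079 + 140695) - 410284) = (3*(-662) + (25*(-63))*(-3 + 5))*(sqrt(199079 + 140695) - 410284) = (-1986 - 1575*2)*(sqrt(339774) - 410284) = (-1986 - 3150)*(-410284 + sqrt(339774)) = -5136*(-410284 + sqrt(339774)) = 2107218624 - 5136*sqrt(339774)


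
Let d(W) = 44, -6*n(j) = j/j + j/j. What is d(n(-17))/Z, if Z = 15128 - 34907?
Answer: -44/19779 ≈ -0.0022246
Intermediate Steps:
n(j) = -⅓ (n(j) = -(j/j + j/j)/6 = -(1 + 1)/6 = -⅙*2 = -⅓)
Z = -19779
d(n(-17))/Z = 44/(-19779) = 44*(-1/19779) = -44/19779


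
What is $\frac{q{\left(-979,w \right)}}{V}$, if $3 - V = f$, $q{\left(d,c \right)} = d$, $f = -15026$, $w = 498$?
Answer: $- \frac{979}{15029} \approx -0.065141$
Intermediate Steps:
$V = 15029$ ($V = 3 - -15026 = 3 + 15026 = 15029$)
$\frac{q{\left(-979,w \right)}}{V} = - \frac{979}{15029}$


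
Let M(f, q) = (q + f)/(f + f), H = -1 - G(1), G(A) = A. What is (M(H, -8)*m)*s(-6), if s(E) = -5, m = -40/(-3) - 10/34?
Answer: -16625/102 ≈ -162.99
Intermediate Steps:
m = 665/51 (m = -40*(-⅓) - 10*1/34 = 40/3 - 5/17 = 665/51 ≈ 13.039)
H = -2 (H = -1 - 1*1 = -1 - 1 = -2)
M(f, q) = (f + q)/(2*f) (M(f, q) = (f + q)/((2*f)) = (f + q)*(1/(2*f)) = (f + q)/(2*f))
(M(H, -8)*m)*s(-6) = (((½)*(-2 - 8)/(-2))*(665/51))*(-5) = (((½)*(-½)*(-10))*(665/51))*(-5) = ((5/2)*(665/51))*(-5) = (3325/102)*(-5) = -16625/102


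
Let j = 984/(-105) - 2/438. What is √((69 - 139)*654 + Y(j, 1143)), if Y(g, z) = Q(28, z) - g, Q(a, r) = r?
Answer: I*√2621972206770/7665 ≈ 211.25*I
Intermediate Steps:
j = -71867/7665 (j = 984*(-1/105) - 2*1/438 = -328/35 - 1/219 = -71867/7665 ≈ -9.3760)
Y(g, z) = z - g
√((69 - 139)*654 + Y(j, 1143)) = √((69 - 139)*654 + (1143 - 1*(-71867/7665))) = √(-70*654 + (1143 + 71867/7665)) = √(-45780 + 8832962/7665) = √(-342070738/7665) = I*√2621972206770/7665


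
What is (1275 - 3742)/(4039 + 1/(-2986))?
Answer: -7366462/12060453 ≈ -0.61080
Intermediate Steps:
(1275 - 3742)/(4039 + 1/(-2986)) = -2467/(4039 - 1/2986) = -2467/12060453/2986 = -2467*2986/12060453 = -7366462/12060453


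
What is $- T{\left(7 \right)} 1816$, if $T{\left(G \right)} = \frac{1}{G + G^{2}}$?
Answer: $- \frac{227}{7} \approx -32.429$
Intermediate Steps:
$- T{\left(7 \right)} 1816 = - \frac{1}{7 \left(1 + 7\right)} 1816 = - \frac{1}{7 \cdot 8} \cdot 1816 = - \frac{1}{7} \cdot \frac{1}{8} \cdot 1816 = - \frac{1816}{56} = \left(-1\right) \frac{227}{7} = - \frac{227}{7}$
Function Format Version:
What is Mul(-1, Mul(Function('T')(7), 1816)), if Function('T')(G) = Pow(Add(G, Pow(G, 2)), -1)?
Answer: Rational(-227, 7) ≈ -32.429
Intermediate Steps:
Mul(-1, Mul(Function('T')(7), 1816)) = Mul(-1, Mul(Mul(Pow(7, -1), Pow(Add(1, 7), -1)), 1816)) = Mul(-1, Mul(Mul(Rational(1, 7), Pow(8, -1)), 1816)) = Mul(-1, Mul(Mul(Rational(1, 7), Rational(1, 8)), 1816)) = Mul(-1, Mul(Rational(1, 56), 1816)) = Mul(-1, Rational(227, 7)) = Rational(-227, 7)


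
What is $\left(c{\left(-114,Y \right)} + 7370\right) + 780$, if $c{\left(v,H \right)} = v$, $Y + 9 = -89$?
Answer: $8036$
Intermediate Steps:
$Y = -98$ ($Y = -9 - 89 = -98$)
$\left(c{\left(-114,Y \right)} + 7370\right) + 780 = \left(-114 + 7370\right) + 780 = 7256 + 780 = 8036$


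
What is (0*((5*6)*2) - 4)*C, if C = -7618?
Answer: 30472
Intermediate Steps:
(0*((5*6)*2) - 4)*C = (0*((5*6)*2) - 4)*(-7618) = (0*(30*2) - 4)*(-7618) = (0*60 - 4)*(-7618) = (0 - 4)*(-7618) = -4*(-7618) = 30472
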